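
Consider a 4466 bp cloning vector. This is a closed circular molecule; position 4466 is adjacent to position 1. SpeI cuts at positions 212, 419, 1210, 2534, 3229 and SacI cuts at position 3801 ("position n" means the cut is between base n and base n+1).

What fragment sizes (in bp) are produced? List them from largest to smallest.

Combined cut positions (sorted): 212, 419, 1210, 2534, 3229, 3801.
Circular molecule, 6 cuts → 6 fragments:
  419 − 212 = 207 bp
  1210 − 419 = 791 bp
  2534 − 1210 = 1324 bp
  3229 − 2534 = 695 bp
  3801 − 3229 = 572 bp
  wrap: 4466 − 3801 + 212 = 877 bp
Sorted largest to smallest: 1324, 877, 791, 695, 572, 207 bp.

1324, 877, 791, 695, 572, 207 bp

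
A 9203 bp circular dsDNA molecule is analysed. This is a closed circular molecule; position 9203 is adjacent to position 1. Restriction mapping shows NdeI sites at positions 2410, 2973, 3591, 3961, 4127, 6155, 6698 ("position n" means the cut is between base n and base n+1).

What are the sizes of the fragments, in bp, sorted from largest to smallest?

Circular molecule, 7 cuts → 7 fragments:
  2973 − 2410 = 563 bp
  3591 − 2973 = 618 bp
  3961 − 3591 = 370 bp
  4127 − 3961 = 166 bp
  6155 − 4127 = 2028 bp
  6698 − 6155 = 543 bp
  wrap: 9203 − 6698 + 2410 = 4915 bp
Sorted largest to smallest: 4915, 2028, 618, 563, 543, 370, 166 bp.

4915, 2028, 618, 563, 543, 370, 166 bp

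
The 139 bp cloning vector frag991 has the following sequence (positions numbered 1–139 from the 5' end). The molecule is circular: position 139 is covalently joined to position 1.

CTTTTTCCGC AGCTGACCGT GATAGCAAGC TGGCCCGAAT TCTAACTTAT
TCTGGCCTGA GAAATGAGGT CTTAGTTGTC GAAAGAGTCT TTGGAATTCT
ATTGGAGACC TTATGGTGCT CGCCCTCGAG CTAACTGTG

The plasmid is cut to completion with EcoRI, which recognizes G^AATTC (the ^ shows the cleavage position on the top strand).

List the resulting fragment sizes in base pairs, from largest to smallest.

EcoRI sites (GAATTC) start at positions 37, 94.
EcoRI cuts after the first base of each site, so after positions 37, 94.
Circular molecule, 2 cuts → 2 fragments:
  38–94 → 57 bp
  95–139 then 1–37 → 45 + 37 = 82 bp
Sorted largest to smallest: 82, 57 bp.

82, 57 bp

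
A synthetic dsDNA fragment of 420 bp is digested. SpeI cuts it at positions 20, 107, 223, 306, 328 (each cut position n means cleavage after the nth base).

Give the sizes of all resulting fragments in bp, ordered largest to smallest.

Linear molecule, 5 cuts → 6 fragments:
  20 − 0 = 20 bp
  107 − 20 = 87 bp
  223 − 107 = 116 bp
  306 − 223 = 83 bp
  328 − 306 = 22 bp
  420 − 328 = 92 bp
Sorted largest to smallest: 116, 92, 87, 83, 22, 20 bp.

116, 92, 87, 83, 22, 20 bp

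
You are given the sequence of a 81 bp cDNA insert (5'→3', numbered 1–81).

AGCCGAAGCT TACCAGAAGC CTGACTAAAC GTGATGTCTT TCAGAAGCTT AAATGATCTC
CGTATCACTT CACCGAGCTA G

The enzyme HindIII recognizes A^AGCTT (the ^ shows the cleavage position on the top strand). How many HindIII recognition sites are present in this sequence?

2

AAGCTT occurs starting at positions 6, 45.
HindIII cuts at 2 sites.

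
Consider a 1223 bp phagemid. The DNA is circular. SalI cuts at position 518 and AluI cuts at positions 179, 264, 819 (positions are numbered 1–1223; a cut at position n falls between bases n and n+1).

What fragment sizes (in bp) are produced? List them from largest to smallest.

Combined cut positions (sorted): 179, 264, 518, 819.
Circular molecule, 4 cuts → 4 fragments:
  264 − 179 = 85 bp
  518 − 264 = 254 bp
  819 − 518 = 301 bp
  wrap: 1223 − 819 + 179 = 583 bp
Sorted largest to smallest: 583, 301, 254, 85 bp.

583, 301, 254, 85 bp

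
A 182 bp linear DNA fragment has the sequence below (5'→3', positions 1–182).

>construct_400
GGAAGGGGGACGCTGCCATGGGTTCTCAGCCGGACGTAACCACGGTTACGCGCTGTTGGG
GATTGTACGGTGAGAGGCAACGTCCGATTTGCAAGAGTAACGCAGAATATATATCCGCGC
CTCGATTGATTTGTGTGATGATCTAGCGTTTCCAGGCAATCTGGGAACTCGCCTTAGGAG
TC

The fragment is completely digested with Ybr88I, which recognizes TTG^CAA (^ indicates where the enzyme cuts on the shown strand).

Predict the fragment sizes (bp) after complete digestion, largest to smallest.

The Ybr88I site (TTGCAA) starts at position 89.
Ybr88I cuts after base 3 of each site, so after position 91.
Linear molecule, 1 cut → 2 fragments:
  1–91 → 91 bp
  92–182 → 91 bp
Sorted largest to smallest: 91, 91 bp.

91, 91 bp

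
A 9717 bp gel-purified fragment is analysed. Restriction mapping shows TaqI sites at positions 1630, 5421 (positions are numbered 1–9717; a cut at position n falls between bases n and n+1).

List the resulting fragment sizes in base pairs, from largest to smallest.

4296, 3791, 1630 bp

Linear molecule, 2 cuts → 3 fragments:
  1630 − 0 = 1630 bp
  5421 − 1630 = 3791 bp
  9717 − 5421 = 4296 bp
Sorted largest to smallest: 4296, 3791, 1630 bp.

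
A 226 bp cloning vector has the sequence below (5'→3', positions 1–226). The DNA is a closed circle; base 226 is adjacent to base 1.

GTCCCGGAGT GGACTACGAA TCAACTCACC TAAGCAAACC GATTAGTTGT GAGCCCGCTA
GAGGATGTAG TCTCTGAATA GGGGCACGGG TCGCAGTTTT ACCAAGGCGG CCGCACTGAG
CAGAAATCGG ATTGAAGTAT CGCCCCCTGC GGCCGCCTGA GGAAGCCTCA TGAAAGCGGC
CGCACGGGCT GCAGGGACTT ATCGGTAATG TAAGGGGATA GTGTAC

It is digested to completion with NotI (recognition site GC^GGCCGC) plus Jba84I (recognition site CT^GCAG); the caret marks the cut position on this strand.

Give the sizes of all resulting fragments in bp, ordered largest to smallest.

NotI sites (GCGGCCGC) start at positions 107, 149, 176.
NotI cuts after base 2 of each site, so after positions 108, 150, 177.
The Jba84I site (CTGCAG) starts at position 189.
Jba84I cuts after base 2 of each site, so after position 190.
Combined cut positions: 108, 150, 177, 190.
Circular molecule, 4 cuts → 4 fragments:
  109–150 → 42 bp
  151–177 → 27 bp
  178–190 → 13 bp
  191–226 then 1–108 → 36 + 108 = 144 bp
Sorted largest to smallest: 144, 42, 27, 13 bp.

144, 42, 27, 13 bp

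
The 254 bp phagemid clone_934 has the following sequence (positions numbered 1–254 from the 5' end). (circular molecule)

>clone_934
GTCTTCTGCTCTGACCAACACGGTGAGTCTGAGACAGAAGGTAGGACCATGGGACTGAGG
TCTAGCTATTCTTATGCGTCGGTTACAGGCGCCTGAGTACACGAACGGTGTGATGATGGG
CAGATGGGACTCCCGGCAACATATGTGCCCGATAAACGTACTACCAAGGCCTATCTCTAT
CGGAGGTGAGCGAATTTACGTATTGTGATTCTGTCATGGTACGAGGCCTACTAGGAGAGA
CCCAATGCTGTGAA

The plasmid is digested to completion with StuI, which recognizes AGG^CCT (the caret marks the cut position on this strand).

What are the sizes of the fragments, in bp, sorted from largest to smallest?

197, 57 bp

StuI sites (AGGCCT) start at positions 167, 224.
StuI cuts after base 3 of each site, so after positions 169, 226.
Circular molecule, 2 cuts → 2 fragments:
  170–226 → 57 bp
  227–254 then 1–169 → 28 + 169 = 197 bp
Sorted largest to smallest: 197, 57 bp.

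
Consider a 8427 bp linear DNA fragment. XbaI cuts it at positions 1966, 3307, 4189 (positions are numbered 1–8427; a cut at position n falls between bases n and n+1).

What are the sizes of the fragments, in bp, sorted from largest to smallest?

4238, 1966, 1341, 882 bp

Linear molecule, 3 cuts → 4 fragments:
  1966 − 0 = 1966 bp
  3307 − 1966 = 1341 bp
  4189 − 3307 = 882 bp
  8427 − 4189 = 4238 bp
Sorted largest to smallest: 4238, 1966, 1341, 882 bp.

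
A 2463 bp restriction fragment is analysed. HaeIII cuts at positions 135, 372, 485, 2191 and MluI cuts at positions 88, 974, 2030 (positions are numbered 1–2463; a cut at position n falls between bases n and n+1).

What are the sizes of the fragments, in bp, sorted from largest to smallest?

1056, 489, 272, 237, 161, 113, 88, 47 bp

Combined cut positions (sorted): 88, 135, 372, 485, 974, 2030, 2191.
Linear molecule, 7 cuts → 8 fragments:
  88 − 0 = 88 bp
  135 − 88 = 47 bp
  372 − 135 = 237 bp
  485 − 372 = 113 bp
  974 − 485 = 489 bp
  2030 − 974 = 1056 bp
  2191 − 2030 = 161 bp
  2463 − 2191 = 272 bp
Sorted largest to smallest: 1056, 489, 272, 237, 161, 113, 88, 47 bp.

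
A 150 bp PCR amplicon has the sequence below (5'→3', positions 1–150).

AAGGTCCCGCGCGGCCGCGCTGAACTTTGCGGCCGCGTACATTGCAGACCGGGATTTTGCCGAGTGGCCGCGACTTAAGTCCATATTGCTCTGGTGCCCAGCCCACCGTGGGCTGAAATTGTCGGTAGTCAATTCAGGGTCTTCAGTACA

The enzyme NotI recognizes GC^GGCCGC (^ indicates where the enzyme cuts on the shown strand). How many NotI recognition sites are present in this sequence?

2

GCGGCCGC occurs starting at positions 11, 29.
NotI cuts at 2 sites.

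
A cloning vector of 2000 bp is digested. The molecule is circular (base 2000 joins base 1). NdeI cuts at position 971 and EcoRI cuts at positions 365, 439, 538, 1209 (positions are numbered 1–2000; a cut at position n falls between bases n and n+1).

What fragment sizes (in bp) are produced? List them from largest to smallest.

Combined cut positions (sorted): 365, 439, 538, 971, 1209.
Circular molecule, 5 cuts → 5 fragments:
  439 − 365 = 74 bp
  538 − 439 = 99 bp
  971 − 538 = 433 bp
  1209 − 971 = 238 bp
  wrap: 2000 − 1209 + 365 = 1156 bp
Sorted largest to smallest: 1156, 433, 238, 99, 74 bp.

1156, 433, 238, 99, 74 bp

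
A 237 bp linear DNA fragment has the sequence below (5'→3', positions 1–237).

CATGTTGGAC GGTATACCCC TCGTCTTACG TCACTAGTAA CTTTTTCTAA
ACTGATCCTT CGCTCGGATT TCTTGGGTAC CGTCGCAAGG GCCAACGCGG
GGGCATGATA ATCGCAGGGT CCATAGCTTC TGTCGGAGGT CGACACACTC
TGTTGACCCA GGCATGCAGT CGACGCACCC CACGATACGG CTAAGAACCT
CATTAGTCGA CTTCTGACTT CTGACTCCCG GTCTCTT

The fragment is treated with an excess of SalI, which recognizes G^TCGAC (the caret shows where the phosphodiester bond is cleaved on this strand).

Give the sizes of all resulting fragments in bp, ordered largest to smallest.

SalI sites (GTCGAC) start at positions 139, 169, 206.
SalI cuts after the first base of each site, so after positions 139, 169, 206.
Linear molecule, 3 cuts → 4 fragments:
  1–139 → 139 bp
  140–169 → 30 bp
  170–206 → 37 bp
  207–237 → 31 bp
Sorted largest to smallest: 139, 37, 31, 30 bp.

139, 37, 31, 30 bp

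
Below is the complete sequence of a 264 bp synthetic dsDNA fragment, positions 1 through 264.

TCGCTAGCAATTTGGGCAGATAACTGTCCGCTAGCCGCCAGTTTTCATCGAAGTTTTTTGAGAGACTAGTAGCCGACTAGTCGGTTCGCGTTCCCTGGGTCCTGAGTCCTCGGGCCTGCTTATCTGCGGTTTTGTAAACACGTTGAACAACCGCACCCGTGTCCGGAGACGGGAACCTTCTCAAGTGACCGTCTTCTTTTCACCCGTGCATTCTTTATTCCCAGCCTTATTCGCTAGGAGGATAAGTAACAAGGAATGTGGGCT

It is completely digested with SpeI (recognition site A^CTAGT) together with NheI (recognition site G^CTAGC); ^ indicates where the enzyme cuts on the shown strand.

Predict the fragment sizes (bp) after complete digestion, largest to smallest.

188, 35, 27, 11, 3 bp

SpeI sites (ACTAGT) start at positions 65, 76.
SpeI cuts after the first base of each site, so after positions 65, 76.
NheI sites (GCTAGC) start at positions 3, 30.
NheI cuts after the first base of each site, so after positions 3, 30.
Combined cut positions: 3, 30, 65, 76.
Linear molecule, 4 cuts → 5 fragments:
  1–3 → 3 bp
  4–30 → 27 bp
  31–65 → 35 bp
  66–76 → 11 bp
  77–264 → 188 bp
Sorted largest to smallest: 188, 35, 27, 11, 3 bp.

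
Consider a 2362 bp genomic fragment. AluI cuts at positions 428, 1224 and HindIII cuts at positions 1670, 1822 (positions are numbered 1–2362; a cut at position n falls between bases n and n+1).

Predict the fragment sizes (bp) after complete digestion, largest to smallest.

796, 540, 446, 428, 152 bp

Combined cut positions (sorted): 428, 1224, 1670, 1822.
Linear molecule, 4 cuts → 5 fragments:
  428 − 0 = 428 bp
  1224 − 428 = 796 bp
  1670 − 1224 = 446 bp
  1822 − 1670 = 152 bp
  2362 − 1822 = 540 bp
Sorted largest to smallest: 796, 540, 446, 428, 152 bp.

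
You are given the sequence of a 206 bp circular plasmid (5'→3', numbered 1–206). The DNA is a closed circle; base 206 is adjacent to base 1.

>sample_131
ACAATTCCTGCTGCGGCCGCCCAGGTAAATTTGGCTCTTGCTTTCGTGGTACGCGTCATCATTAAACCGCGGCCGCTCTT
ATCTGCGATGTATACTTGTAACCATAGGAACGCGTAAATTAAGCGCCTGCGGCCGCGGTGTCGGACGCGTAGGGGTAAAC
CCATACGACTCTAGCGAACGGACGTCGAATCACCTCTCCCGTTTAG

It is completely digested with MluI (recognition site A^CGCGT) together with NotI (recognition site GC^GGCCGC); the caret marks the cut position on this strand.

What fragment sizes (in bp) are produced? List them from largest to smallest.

MluI sites (ACGCGT) start at positions 51, 110, 145.
MluI cuts after the first base of each site, so after positions 51, 110, 145.
NotI sites (GCGGCCGC) start at positions 13, 69, 129.
NotI cuts after base 2 of each site, so after positions 14, 70, 130.
Combined cut positions: 14, 51, 70, 110, 130, 145.
Circular molecule, 6 cuts → 6 fragments:
  15–51 → 37 bp
  52–70 → 19 bp
  71–110 → 40 bp
  111–130 → 20 bp
  131–145 → 15 bp
  146–206 then 1–14 → 61 + 14 = 75 bp
Sorted largest to smallest: 75, 40, 37, 20, 19, 15 bp.

75, 40, 37, 20, 19, 15 bp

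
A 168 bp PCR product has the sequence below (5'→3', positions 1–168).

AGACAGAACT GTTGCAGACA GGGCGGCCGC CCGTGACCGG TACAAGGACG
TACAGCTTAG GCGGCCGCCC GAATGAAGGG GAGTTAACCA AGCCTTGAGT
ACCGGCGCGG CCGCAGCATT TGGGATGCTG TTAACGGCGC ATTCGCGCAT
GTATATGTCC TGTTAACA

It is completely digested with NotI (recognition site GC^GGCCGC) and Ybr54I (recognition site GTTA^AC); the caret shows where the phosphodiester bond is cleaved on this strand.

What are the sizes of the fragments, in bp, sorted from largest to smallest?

38, 32, 25, 24, 24, 22, 3 bp

NotI sites (GCGGCCGC) start at positions 23, 61, 107.
NotI cuts after base 2 of each site, so after positions 24, 62, 108.
Ybr54I sites (GTTAAC) start at positions 83, 130, 162.
Ybr54I cuts after base 4 of each site, so after positions 86, 133, 165.
Combined cut positions: 24, 62, 86, 108, 133, 165.
Linear molecule, 6 cuts → 7 fragments:
  1–24 → 24 bp
  25–62 → 38 bp
  63–86 → 24 bp
  87–108 → 22 bp
  109–133 → 25 bp
  134–165 → 32 bp
  166–168 → 3 bp
Sorted largest to smallest: 38, 32, 25, 24, 24, 22, 3 bp.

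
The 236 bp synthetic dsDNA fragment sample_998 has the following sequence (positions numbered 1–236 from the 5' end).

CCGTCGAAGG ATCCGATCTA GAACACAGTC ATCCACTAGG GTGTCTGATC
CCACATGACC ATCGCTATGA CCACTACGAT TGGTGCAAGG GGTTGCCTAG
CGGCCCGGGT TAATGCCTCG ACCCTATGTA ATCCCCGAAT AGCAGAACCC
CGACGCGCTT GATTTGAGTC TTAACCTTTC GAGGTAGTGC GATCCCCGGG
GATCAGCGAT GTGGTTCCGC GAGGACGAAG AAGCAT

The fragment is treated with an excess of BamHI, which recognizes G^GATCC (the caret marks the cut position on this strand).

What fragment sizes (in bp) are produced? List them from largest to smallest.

227, 9 bp

The BamHI site (GGATCC) starts at position 9.
BamHI cuts after the first base of each site, so after position 9.
Linear molecule, 1 cut → 2 fragments:
  1–9 → 9 bp
  10–236 → 227 bp
Sorted largest to smallest: 227, 9 bp.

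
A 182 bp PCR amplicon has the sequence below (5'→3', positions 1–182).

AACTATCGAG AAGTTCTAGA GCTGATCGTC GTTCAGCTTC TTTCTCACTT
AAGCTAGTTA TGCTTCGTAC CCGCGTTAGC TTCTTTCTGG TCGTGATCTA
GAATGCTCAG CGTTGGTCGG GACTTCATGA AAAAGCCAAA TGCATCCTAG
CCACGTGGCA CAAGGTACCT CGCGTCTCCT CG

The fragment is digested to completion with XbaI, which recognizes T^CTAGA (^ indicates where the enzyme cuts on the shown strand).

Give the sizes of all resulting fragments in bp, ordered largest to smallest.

85, 82, 15 bp

XbaI sites (TCTAGA) start at positions 15, 97.
XbaI cuts after the first base of each site, so after positions 15, 97.
Linear molecule, 2 cuts → 3 fragments:
  1–15 → 15 bp
  16–97 → 82 bp
  98–182 → 85 bp
Sorted largest to smallest: 85, 82, 15 bp.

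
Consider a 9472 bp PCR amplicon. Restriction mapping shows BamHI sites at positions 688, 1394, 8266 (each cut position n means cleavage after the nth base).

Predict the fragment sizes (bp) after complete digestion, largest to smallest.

6872, 1206, 706, 688 bp

Linear molecule, 3 cuts → 4 fragments:
  688 − 0 = 688 bp
  1394 − 688 = 706 bp
  8266 − 1394 = 6872 bp
  9472 − 8266 = 1206 bp
Sorted largest to smallest: 6872, 1206, 706, 688 bp.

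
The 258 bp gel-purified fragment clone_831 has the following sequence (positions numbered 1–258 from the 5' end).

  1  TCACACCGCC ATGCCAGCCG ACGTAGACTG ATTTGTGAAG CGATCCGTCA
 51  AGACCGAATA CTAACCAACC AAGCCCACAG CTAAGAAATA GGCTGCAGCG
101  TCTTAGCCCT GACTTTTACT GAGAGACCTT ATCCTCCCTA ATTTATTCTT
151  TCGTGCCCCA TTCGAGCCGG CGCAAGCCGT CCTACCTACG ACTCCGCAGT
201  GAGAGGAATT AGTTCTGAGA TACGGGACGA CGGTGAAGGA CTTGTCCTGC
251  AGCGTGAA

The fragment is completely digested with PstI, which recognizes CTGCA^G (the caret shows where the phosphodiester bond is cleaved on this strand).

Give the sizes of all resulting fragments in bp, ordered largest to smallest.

154, 97, 7 bp

PstI sites (CTGCAG) start at positions 93, 247.
PstI cuts after base 5 of each site (before the last base), so after positions 97, 251.
Linear molecule, 2 cuts → 3 fragments:
  1–97 → 97 bp
  98–251 → 154 bp
  252–258 → 7 bp
Sorted largest to smallest: 154, 97, 7 bp.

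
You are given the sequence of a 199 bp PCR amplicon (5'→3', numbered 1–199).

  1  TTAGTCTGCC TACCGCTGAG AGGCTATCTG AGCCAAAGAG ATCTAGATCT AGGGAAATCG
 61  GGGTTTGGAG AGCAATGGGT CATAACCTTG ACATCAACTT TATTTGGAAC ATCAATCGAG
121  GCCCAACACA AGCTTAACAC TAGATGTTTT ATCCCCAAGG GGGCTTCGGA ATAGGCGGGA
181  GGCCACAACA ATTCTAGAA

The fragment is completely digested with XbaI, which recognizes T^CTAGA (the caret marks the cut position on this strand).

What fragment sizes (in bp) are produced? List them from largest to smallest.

XbaI sites (TCTAGA) start at positions 42, 193.
XbaI cuts after the first base of each site, so after positions 42, 193.
Linear molecule, 2 cuts → 3 fragments:
  1–42 → 42 bp
  43–193 → 151 bp
  194–199 → 6 bp
Sorted largest to smallest: 151, 42, 6 bp.

151, 42, 6 bp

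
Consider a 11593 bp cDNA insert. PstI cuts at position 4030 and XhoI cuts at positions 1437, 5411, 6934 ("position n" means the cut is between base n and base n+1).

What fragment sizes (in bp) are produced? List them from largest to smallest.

Combined cut positions (sorted): 1437, 4030, 5411, 6934.
Linear molecule, 4 cuts → 5 fragments:
  1437 − 0 = 1437 bp
  4030 − 1437 = 2593 bp
  5411 − 4030 = 1381 bp
  6934 − 5411 = 1523 bp
  11593 − 6934 = 4659 bp
Sorted largest to smallest: 4659, 2593, 1523, 1437, 1381 bp.

4659, 2593, 1523, 1437, 1381 bp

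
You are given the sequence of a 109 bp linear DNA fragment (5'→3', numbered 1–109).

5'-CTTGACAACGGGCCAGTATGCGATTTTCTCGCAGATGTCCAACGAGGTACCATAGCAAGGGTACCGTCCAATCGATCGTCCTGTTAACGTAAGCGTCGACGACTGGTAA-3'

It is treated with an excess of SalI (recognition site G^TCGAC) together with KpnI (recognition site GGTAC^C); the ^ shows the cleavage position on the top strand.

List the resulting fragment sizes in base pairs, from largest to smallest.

The SalI site (GTCGAC) starts at position 95.
SalI cuts after the first base of each site, so after position 95.
KpnI sites (GGTACC) start at positions 46, 60.
KpnI cuts after base 5 of each site (before the last base), so after positions 50, 64.
Combined cut positions: 50, 64, 95.
Linear molecule, 3 cuts → 4 fragments:
  1–50 → 50 bp
  51–64 → 14 bp
  65–95 → 31 bp
  96–109 → 14 bp
Sorted largest to smallest: 50, 31, 14, 14 bp.

50, 31, 14, 14 bp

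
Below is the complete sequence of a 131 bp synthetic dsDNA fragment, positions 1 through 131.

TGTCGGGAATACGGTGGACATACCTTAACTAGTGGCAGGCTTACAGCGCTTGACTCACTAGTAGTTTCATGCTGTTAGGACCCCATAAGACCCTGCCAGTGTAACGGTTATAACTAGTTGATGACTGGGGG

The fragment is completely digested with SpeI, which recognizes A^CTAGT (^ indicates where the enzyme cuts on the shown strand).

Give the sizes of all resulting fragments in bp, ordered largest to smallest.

56, 29, 28, 18 bp

SpeI sites (ACTAGT) start at positions 28, 57, 113.
SpeI cuts after the first base of each site, so after positions 28, 57, 113.
Linear molecule, 3 cuts → 4 fragments:
  1–28 → 28 bp
  29–57 → 29 bp
  58–113 → 56 bp
  114–131 → 18 bp
Sorted largest to smallest: 56, 29, 28, 18 bp.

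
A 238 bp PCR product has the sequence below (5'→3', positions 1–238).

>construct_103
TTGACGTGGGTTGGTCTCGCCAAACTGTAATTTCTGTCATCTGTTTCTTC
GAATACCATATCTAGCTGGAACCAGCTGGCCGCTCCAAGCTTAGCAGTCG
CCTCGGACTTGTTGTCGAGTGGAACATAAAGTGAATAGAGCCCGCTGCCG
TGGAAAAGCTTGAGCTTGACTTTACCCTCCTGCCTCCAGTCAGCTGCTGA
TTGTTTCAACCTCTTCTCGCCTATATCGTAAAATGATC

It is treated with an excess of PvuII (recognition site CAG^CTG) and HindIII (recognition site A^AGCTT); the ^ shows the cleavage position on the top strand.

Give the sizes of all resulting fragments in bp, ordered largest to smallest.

75, 69, 45, 37, 12 bp

PvuII sites (CAGCTG) start at positions 73, 191.
PvuII cuts after base 3 of each site, so after positions 75, 193.
HindIII sites (AAGCTT) start at positions 87, 156.
HindIII cuts after the first base of each site, so after positions 87, 156.
Combined cut positions: 75, 87, 156, 193.
Linear molecule, 4 cuts → 5 fragments:
  1–75 → 75 bp
  76–87 → 12 bp
  88–156 → 69 bp
  157–193 → 37 bp
  194–238 → 45 bp
Sorted largest to smallest: 75, 69, 45, 37, 12 bp.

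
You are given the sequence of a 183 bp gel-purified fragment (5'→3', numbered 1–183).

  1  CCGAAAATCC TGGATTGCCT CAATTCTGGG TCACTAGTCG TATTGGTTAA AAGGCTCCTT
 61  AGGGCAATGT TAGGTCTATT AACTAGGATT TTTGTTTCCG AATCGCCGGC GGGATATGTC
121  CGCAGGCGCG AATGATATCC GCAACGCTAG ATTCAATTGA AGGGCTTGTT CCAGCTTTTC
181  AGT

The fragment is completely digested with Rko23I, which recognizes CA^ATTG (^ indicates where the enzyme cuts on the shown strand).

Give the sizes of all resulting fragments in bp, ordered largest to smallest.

The Rko23I site (CAATTG) starts at position 154.
Rko23I cuts after base 2 of each site, so after position 155.
Linear molecule, 1 cut → 2 fragments:
  1–155 → 155 bp
  156–183 → 28 bp
Sorted largest to smallest: 155, 28 bp.

155, 28 bp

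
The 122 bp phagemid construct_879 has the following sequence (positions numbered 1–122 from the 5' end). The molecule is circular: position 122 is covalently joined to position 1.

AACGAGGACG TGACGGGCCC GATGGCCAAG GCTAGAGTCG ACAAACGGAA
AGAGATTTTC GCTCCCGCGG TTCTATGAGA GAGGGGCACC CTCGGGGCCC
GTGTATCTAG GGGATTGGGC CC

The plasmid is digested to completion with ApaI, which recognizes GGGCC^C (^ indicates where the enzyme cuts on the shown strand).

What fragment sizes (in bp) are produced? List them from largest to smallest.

80, 22, 20 bp

ApaI sites (GGGCCC) start at positions 15, 95, 117.
ApaI cuts after base 5 of each site (before the last base), so after positions 19, 99, 121.
Circular molecule, 3 cuts → 3 fragments:
  20–99 → 80 bp
  100–121 → 22 bp
  122–122 then 1–19 → 1 + 19 = 20 bp
Sorted largest to smallest: 80, 22, 20 bp.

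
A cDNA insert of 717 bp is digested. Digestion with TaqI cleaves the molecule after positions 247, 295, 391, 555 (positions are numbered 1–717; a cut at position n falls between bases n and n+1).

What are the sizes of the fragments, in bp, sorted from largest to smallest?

Linear molecule, 4 cuts → 5 fragments:
  247 − 0 = 247 bp
  295 − 247 = 48 bp
  391 − 295 = 96 bp
  555 − 391 = 164 bp
  717 − 555 = 162 bp
Sorted largest to smallest: 247, 164, 162, 96, 48 bp.

247, 164, 162, 96, 48 bp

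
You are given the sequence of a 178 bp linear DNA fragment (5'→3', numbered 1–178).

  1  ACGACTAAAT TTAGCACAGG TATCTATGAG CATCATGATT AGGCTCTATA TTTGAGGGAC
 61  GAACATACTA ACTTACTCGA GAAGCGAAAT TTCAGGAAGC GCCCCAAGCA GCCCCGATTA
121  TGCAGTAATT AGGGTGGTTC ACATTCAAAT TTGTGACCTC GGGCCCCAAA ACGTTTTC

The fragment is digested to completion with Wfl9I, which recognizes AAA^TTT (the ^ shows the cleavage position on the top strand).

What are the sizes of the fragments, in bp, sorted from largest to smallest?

Wfl9I sites (AAATTT) start at positions 7, 87, 147.
Wfl9I cuts after base 3 of each site, so after positions 9, 89, 149.
Linear molecule, 3 cuts → 4 fragments:
  1–9 → 9 bp
  10–89 → 80 bp
  90–149 → 60 bp
  150–178 → 29 bp
Sorted largest to smallest: 80, 60, 29, 9 bp.

80, 60, 29, 9 bp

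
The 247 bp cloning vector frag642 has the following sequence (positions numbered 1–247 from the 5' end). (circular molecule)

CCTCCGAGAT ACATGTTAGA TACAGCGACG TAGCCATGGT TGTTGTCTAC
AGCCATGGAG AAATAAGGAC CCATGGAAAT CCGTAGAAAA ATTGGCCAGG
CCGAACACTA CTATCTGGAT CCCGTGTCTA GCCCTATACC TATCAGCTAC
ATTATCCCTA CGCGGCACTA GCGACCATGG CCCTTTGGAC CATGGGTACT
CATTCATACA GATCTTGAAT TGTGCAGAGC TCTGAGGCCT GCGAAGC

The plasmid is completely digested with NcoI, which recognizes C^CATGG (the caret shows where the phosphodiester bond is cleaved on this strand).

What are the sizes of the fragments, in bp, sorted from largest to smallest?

NcoI sites (CCATGG) start at positions 34, 53, 71, 175, 190.
NcoI cuts after the first base of each site, so after positions 34, 53, 71, 175, 190.
Circular molecule, 5 cuts → 5 fragments:
  35–53 → 19 bp
  54–71 → 18 bp
  72–175 → 104 bp
  176–190 → 15 bp
  191–247 then 1–34 → 57 + 34 = 91 bp
Sorted largest to smallest: 104, 91, 19, 18, 15 bp.

104, 91, 19, 18, 15 bp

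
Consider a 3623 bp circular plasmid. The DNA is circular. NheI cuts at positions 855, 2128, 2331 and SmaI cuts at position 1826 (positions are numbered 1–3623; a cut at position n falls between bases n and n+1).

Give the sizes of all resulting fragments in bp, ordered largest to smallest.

2147, 971, 302, 203 bp

Combined cut positions (sorted): 855, 1826, 2128, 2331.
Circular molecule, 4 cuts → 4 fragments:
  1826 − 855 = 971 bp
  2128 − 1826 = 302 bp
  2331 − 2128 = 203 bp
  wrap: 3623 − 2331 + 855 = 2147 bp
Sorted largest to smallest: 2147, 971, 302, 203 bp.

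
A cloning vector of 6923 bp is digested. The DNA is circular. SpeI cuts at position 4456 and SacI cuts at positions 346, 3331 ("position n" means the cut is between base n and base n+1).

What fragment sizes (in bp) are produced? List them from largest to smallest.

2985, 2813, 1125 bp

Combined cut positions (sorted): 346, 3331, 4456.
Circular molecule, 3 cuts → 3 fragments:
  3331 − 346 = 2985 bp
  4456 − 3331 = 1125 bp
  wrap: 6923 − 4456 + 346 = 2813 bp
Sorted largest to smallest: 2985, 2813, 1125 bp.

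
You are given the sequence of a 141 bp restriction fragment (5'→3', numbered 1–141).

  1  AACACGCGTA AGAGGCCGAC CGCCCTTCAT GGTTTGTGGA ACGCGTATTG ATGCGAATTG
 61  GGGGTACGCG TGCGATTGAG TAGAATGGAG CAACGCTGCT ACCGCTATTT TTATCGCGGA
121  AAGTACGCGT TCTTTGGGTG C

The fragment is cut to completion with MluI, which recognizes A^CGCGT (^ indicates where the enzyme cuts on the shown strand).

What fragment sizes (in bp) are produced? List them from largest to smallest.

MluI sites (ACGCGT) start at positions 4, 41, 66, 125.
MluI cuts after the first base of each site, so after positions 4, 41, 66, 125.
Linear molecule, 4 cuts → 5 fragments:
  1–4 → 4 bp
  5–41 → 37 bp
  42–66 → 25 bp
  67–125 → 59 bp
  126–141 → 16 bp
Sorted largest to smallest: 59, 37, 25, 16, 4 bp.

59, 37, 25, 16, 4 bp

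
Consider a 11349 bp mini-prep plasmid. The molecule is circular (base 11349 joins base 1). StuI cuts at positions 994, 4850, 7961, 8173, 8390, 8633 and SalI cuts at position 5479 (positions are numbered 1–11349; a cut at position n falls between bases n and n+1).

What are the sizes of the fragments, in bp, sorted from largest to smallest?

3856, 3710, 2482, 629, 243, 217, 212 bp

Combined cut positions (sorted): 994, 4850, 5479, 7961, 8173, 8390, 8633.
Circular molecule, 7 cuts → 7 fragments:
  4850 − 994 = 3856 bp
  5479 − 4850 = 629 bp
  7961 − 5479 = 2482 bp
  8173 − 7961 = 212 bp
  8390 − 8173 = 217 bp
  8633 − 8390 = 243 bp
  wrap: 11349 − 8633 + 994 = 3710 bp
Sorted largest to smallest: 3856, 3710, 2482, 629, 243, 217, 212 bp.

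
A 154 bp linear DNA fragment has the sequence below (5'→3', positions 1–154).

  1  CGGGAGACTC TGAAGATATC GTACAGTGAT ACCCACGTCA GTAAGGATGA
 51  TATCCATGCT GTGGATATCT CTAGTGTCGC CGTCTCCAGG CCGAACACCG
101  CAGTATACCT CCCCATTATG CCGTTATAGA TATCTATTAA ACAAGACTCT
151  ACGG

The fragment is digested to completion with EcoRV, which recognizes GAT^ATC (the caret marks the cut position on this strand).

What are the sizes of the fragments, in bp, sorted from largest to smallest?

EcoRV sites (GATATC) start at positions 15, 49, 64, 129.
EcoRV cuts after base 3 of each site, so after positions 17, 51, 66, 131.
Linear molecule, 4 cuts → 5 fragments:
  1–17 → 17 bp
  18–51 → 34 bp
  52–66 → 15 bp
  67–131 → 65 bp
  132–154 → 23 bp
Sorted largest to smallest: 65, 34, 23, 17, 15 bp.

65, 34, 23, 17, 15 bp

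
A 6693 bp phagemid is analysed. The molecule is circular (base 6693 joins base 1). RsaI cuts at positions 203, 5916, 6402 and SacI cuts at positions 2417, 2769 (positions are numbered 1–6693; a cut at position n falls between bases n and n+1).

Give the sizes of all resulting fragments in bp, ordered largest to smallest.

3147, 2214, 494, 486, 352 bp

Combined cut positions (sorted): 203, 2417, 2769, 5916, 6402.
Circular molecule, 5 cuts → 5 fragments:
  2417 − 203 = 2214 bp
  2769 − 2417 = 352 bp
  5916 − 2769 = 3147 bp
  6402 − 5916 = 486 bp
  wrap: 6693 − 6402 + 203 = 494 bp
Sorted largest to smallest: 3147, 2214, 494, 486, 352 bp.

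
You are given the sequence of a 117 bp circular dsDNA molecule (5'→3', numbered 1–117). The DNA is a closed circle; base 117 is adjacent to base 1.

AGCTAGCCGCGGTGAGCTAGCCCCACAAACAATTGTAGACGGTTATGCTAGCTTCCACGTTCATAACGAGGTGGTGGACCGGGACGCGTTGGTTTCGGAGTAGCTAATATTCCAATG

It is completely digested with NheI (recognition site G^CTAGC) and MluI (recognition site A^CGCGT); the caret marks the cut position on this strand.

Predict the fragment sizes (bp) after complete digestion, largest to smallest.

NheI sites (GCTAGC) start at positions 2, 16, 47.
NheI cuts after the first base of each site, so after positions 2, 16, 47.
The MluI site (ACGCGT) starts at position 84.
MluI cuts after the first base of each site, so after position 84.
Combined cut positions: 2, 16, 47, 84.
Circular molecule, 4 cuts → 4 fragments:
  3–16 → 14 bp
  17–47 → 31 bp
  48–84 → 37 bp
  85–117 then 1–2 → 33 + 2 = 35 bp
Sorted largest to smallest: 37, 35, 31, 14 bp.

37, 35, 31, 14 bp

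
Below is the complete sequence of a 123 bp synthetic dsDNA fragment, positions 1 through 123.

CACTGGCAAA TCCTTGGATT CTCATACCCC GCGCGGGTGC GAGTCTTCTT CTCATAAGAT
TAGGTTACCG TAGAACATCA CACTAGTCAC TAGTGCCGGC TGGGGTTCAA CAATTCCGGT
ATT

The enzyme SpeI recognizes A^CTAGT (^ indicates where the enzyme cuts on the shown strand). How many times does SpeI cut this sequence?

ACTAGT occurs starting at positions 82, 89.
SpeI cuts at 2 sites.

2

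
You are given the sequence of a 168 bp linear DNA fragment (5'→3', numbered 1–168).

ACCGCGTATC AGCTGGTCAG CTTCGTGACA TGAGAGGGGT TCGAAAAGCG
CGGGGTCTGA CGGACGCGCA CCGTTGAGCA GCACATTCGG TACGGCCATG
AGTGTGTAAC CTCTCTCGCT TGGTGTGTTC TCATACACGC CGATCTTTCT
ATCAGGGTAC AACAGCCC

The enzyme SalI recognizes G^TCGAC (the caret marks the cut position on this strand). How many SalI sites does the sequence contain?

No occurrence of GTCGAC is present in the sequence.
SalI does not cut: 0 sites.

0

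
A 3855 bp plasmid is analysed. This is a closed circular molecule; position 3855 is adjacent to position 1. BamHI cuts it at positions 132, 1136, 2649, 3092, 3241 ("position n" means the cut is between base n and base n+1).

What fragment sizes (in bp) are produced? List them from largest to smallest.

Circular molecule, 5 cuts → 5 fragments:
  1136 − 132 = 1004 bp
  2649 − 1136 = 1513 bp
  3092 − 2649 = 443 bp
  3241 − 3092 = 149 bp
  wrap: 3855 − 3241 + 132 = 746 bp
Sorted largest to smallest: 1513, 1004, 746, 443, 149 bp.

1513, 1004, 746, 443, 149 bp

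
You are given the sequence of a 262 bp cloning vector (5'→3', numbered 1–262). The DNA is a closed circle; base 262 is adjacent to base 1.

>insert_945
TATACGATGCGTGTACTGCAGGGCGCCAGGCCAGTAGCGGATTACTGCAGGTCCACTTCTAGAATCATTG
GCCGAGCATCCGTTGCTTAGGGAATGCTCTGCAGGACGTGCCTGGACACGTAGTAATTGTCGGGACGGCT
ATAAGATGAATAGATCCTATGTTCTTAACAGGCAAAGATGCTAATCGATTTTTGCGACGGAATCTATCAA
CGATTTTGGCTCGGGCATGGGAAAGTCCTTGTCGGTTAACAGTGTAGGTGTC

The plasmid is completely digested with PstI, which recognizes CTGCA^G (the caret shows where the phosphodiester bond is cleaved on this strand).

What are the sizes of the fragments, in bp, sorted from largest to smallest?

179, 54, 29 bp

PstI sites (CTGCAG) start at positions 16, 45, 99.
PstI cuts after base 5 of each site (before the last base), so after positions 20, 49, 103.
Circular molecule, 3 cuts → 3 fragments:
  21–49 → 29 bp
  50–103 → 54 bp
  104–262 then 1–20 → 159 + 20 = 179 bp
Sorted largest to smallest: 179, 54, 29 bp.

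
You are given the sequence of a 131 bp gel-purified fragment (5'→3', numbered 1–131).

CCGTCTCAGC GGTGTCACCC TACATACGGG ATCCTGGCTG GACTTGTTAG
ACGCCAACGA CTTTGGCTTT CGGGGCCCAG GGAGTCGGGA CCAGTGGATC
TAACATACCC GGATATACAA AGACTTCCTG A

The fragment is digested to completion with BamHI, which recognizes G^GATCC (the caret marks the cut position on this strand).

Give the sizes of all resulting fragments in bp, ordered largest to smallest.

The BamHI site (GGATCC) starts at position 29.
BamHI cuts after the first base of each site, so after position 29.
Linear molecule, 1 cut → 2 fragments:
  1–29 → 29 bp
  30–131 → 102 bp
Sorted largest to smallest: 102, 29 bp.

102, 29 bp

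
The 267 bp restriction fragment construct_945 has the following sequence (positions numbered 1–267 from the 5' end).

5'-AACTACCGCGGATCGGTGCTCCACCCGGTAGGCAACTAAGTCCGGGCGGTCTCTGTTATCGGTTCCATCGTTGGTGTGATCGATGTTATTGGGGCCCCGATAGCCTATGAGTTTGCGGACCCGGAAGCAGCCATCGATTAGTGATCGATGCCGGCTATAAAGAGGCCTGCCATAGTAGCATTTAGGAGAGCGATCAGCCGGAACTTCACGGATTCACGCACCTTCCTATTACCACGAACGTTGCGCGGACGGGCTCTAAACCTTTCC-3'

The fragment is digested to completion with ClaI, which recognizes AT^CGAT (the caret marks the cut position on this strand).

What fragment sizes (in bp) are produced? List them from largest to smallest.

ClaI sites (ATCGAT) start at positions 79, 133, 144.
ClaI cuts after base 2 of each site, so after positions 80, 134, 145.
Linear molecule, 3 cuts → 4 fragments:
  1–80 → 80 bp
  81–134 → 54 bp
  135–145 → 11 bp
  146–267 → 122 bp
Sorted largest to smallest: 122, 80, 54, 11 bp.

122, 80, 54, 11 bp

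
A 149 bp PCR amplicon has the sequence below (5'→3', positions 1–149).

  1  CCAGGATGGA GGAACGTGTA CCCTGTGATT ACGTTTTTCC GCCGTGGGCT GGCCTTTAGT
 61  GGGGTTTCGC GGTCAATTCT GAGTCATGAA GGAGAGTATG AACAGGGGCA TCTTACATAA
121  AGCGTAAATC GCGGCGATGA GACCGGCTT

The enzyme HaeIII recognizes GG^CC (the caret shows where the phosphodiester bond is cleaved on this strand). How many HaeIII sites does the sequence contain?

1

GGCC occurs starting at position 51.
HaeIII cuts at 1 site.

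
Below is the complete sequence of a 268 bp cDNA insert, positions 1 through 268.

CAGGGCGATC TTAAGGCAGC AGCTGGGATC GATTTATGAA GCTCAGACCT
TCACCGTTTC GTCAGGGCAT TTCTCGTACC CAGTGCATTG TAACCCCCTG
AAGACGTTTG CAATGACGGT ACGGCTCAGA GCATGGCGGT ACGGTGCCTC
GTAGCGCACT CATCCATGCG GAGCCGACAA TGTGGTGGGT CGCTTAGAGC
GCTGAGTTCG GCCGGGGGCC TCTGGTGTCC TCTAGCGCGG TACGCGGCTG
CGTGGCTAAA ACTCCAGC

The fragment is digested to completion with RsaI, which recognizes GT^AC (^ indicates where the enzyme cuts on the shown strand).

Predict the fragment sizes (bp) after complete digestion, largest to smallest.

RsaI sites (GTAC) start at positions 76, 119, 139, 240.
RsaI cuts after base 2 of each site, so after positions 77, 120, 140, 241.
Linear molecule, 4 cuts → 5 fragments:
  1–77 → 77 bp
  78–120 → 43 bp
  121–140 → 20 bp
  141–241 → 101 bp
  242–268 → 27 bp
Sorted largest to smallest: 101, 77, 43, 27, 20 bp.

101, 77, 43, 27, 20 bp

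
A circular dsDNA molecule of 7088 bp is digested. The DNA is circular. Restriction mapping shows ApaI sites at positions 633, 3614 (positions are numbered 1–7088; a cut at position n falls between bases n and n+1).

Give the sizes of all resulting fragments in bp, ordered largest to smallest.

Circular molecule, 2 cuts → 2 fragments:
  3614 − 633 = 2981 bp
  wrap: 7088 − 3614 + 633 = 4107 bp
Sorted largest to smallest: 4107, 2981 bp.

4107, 2981 bp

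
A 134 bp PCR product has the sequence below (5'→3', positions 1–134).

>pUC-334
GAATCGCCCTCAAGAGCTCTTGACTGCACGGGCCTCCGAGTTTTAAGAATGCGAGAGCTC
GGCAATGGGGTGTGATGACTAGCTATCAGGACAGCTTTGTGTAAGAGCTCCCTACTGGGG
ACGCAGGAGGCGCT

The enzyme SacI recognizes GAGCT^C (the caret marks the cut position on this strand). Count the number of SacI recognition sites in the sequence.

GAGCTC occurs starting at positions 14, 55, 105.
SacI cuts at 3 sites.

3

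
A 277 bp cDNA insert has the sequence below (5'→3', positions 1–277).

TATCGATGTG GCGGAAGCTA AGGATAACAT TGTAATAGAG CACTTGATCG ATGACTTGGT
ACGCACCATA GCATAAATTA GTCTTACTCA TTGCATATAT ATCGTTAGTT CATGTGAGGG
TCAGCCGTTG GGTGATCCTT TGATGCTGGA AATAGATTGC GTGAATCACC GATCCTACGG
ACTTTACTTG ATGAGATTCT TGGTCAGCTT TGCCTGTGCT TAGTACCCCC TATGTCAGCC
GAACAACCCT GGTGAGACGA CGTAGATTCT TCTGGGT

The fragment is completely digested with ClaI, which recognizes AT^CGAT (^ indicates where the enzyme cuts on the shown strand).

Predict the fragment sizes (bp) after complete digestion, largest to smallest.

ClaI sites (ATCGAT) start at positions 2, 47.
ClaI cuts after base 2 of each site, so after positions 3, 48.
Linear molecule, 2 cuts → 3 fragments:
  1–3 → 3 bp
  4–48 → 45 bp
  49–277 → 229 bp
Sorted largest to smallest: 229, 45, 3 bp.

229, 45, 3 bp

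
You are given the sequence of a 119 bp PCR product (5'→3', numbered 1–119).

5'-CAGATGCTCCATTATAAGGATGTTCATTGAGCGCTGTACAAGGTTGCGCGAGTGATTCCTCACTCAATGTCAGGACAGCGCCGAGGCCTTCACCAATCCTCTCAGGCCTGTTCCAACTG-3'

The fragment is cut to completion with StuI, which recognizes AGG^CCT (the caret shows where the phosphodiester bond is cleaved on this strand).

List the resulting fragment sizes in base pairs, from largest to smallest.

StuI sites (AGGCCT) start at positions 84, 104.
StuI cuts after base 3 of each site, so after positions 86, 106.
Linear molecule, 2 cuts → 3 fragments:
  1–86 → 86 bp
  87–106 → 20 bp
  107–119 → 13 bp
Sorted largest to smallest: 86, 20, 13 bp.

86, 20, 13 bp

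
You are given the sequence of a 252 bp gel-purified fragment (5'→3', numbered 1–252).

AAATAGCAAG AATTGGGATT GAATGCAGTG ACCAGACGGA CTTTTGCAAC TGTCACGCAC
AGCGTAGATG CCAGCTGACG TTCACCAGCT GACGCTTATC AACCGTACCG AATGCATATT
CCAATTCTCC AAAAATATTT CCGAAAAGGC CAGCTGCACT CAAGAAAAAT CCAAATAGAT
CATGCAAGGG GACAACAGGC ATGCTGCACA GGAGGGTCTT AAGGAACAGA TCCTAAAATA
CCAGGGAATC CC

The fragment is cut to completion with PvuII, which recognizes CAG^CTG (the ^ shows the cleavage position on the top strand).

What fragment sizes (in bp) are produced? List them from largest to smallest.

PvuII sites (CAGCTG) start at positions 72, 86, 151.
PvuII cuts after base 3 of each site, so after positions 74, 88, 153.
Linear molecule, 3 cuts → 4 fragments:
  1–74 → 74 bp
  75–88 → 14 bp
  89–153 → 65 bp
  154–252 → 99 bp
Sorted largest to smallest: 99, 74, 65, 14 bp.

99, 74, 65, 14 bp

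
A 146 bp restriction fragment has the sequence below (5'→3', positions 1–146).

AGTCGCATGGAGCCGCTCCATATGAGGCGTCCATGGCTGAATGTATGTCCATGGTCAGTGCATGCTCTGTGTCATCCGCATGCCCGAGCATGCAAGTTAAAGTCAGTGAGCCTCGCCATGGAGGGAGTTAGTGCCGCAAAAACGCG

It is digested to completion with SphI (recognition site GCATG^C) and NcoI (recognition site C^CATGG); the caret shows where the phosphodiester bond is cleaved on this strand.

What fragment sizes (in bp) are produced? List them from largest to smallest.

SphI sites (GCATGC) start at positions 60, 78, 88.
SphI cuts after base 5 of each site (before the last base), so after positions 64, 82, 92.
NcoI sites (CCATGG) start at positions 31, 49, 116.
NcoI cuts after the first base of each site, so after positions 31, 49, 116.
Combined cut positions: 31, 49, 64, 82, 92, 116.
Linear molecule, 6 cuts → 7 fragments:
  1–31 → 31 bp
  32–49 → 18 bp
  50–64 → 15 bp
  65–82 → 18 bp
  83–92 → 10 bp
  93–116 → 24 bp
  117–146 → 30 bp
Sorted largest to smallest: 31, 30, 24, 18, 18, 15, 10 bp.

31, 30, 24, 18, 18, 15, 10 bp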